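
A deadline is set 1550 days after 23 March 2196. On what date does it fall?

June 21, 2200

+365 (one year) → Mar 23, 2197 (1185 left).
+365 (one year) → Mar 23, 2198 (820 left).
+365 (one year) → Mar 23, 2199 (455 left).
+365 (one year) → Mar 23, 2200 (90 left).
Mar has 31 days: +9 → Apr 1, 2200 (81 left).
Apr has 30 days: +30 → May 1, 2200 (51 left).
May has 31 days: +31 → Jun 1, 2200 (20 left).
+20 → Jun 21, 2200.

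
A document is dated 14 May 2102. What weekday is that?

Doomsday rule: the anchor day for the 2100s is Sunday. For year 02: 2÷12 = 0 r 2, and 2÷4 = 0, so 0+2+0 = 2.
Sunday + 2 ≡ Tuesday — that's 2102's doomsday.
In May the doomsday date is May 9.
May 14 is 5 days after May 9; 5 mod 7 = 5, so Tuesday + 5 = Sunday.

Sunday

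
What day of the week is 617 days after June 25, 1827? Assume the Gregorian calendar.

Tuesday

Jun 25, 1827 is a Monday.
617 mod 7 = 1, so 617 days after a Monday is Monday + 1 = Tuesday.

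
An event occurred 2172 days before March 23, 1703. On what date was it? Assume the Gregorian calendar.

April 10, 1697

−365 (one year) → Mar 23, 1702 (1807 left).
−365 (one year) → Mar 23, 1701 (1442 left).
−365 (one year) → Mar 23, 1700 (1077 left).
−365 (one year) → Mar 23, 1699 (712 left).
−365 (one year) → Mar 23, 1698 (347 left).
−23 → Feb 28, 1698 (end of Feb, 28 days; 324 left).
−28 → Jan 31, 1698 (end of Jan, 31 days; 296 left).
−31 → Dec 31, 1697 (end of Dec, 31 days; 265 left).
−31 → Nov 30, 1697 (end of Nov, 30 days; 234 left).
−30 → Oct 31, 1697 (end of Oct, 31 days; 204 left).
−31 → Sep 30, 1697 (end of Sep, 30 days; 173 left).
−30 → Aug 31, 1697 (end of Aug, 31 days; 143 left).
−31 → Jul 31, 1697 (end of Jul, 31 days; 112 left).
−31 → Jun 30, 1697 (end of Jun, 30 days; 81 left).
−30 → May 31, 1697 (end of May, 31 days; 51 left).
−31 → Apr 30, 1697 (end of Apr, 30 days; 20 left).
−20 → Apr 10, 1697.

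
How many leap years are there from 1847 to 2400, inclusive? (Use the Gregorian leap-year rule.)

Multiples of 4 in [1847,2400]: 139.
Of those, multiples of 100: 6 (not leap unless ÷400).
Multiples of 400: 2.
Leap years = 139 − 6 + 2 = 135.

135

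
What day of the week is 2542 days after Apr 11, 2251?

Saturday

First find the weekday of Apr 11, 2251. Doomsday rule: the anchor day for the 2200s is Friday. For year 51: 51÷12 = 4 r 3, and 3÷4 = 0, so 4+3+0 = 7.
Friday + 7 ≡ Friday — that's 2251's doomsday.
In April the doomsday date is Apr 4.
Apr 11 is 7 days after Apr 4; 7 mod 7 = 0, so Friday + 0 = Friday.
2542 mod 7 = 1, so 2542 days after a Friday is Friday + 1 = Saturday.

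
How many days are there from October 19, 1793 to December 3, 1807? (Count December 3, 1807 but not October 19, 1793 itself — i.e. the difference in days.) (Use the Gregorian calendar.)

Oct 19, 1793 → Oct 19, 1794: 365 days.
Oct 19, 1794 → Oct 19, 1795: 365 days.
Oct 19, 1795 → Oct 19, 1796: 366 days (Feb 29, 1796 is in that span).
Oct 19, 1796 → Oct 19, 1797: 365 days.
Oct 19, 1797 → Oct 19, 1798: 365 days.
Oct 19, 1798 → Oct 19, 1799: 365 days.
Oct 19, 1799 → Oct 19, 1800: 365 days.
Oct 19, 1800 → Oct 19, 1801: 365 days.
Oct 19, 1801 → Oct 19, 1802: 365 days.
Oct 19, 1802 → Oct 19, 1803: 365 days.
Oct 19, 1803 → Oct 19, 1804: 366 days (Feb 29, 1804 is in that span).
Oct 19, 1804 → Oct 19, 1805: 365 days.
Oct 19, 1805 → Oct 19, 1806: 365 days.
Oct 19, 1806 → Oct 19, 1807: 365 days.
Oct 19, 1807 → Nov 19, 1807: 31 days (October has 31).
Nov 19, 1807 → Dec 3, 1807: 14 days.
Total: 5157 days.

5157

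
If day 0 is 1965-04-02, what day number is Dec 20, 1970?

Apr 2, 1965 → Apr 2, 1966: 365 days.
Apr 2, 1966 → Apr 2, 1967: 365 days.
Apr 2, 1967 → Apr 2, 1968: 366 days (Feb 29, 1968 is in that span).
Apr 2, 1968 → Apr 2, 1969: 365 days.
Apr 2, 1969 → Apr 2, 1970: 365 days.
Apr 2, 1970 → May 2, 1970: 30 days (April has 30).
May 2, 1970 → Jun 2, 1970: 31 days (May has 31).
Jun 2, 1970 → Jul 2, 1970: 30 days (June has 30).
Jul 2, 1970 → Aug 2, 1970: 31 days (July has 31).
Aug 2, 1970 → Sep 2, 1970: 31 days (August has 31).
Sep 2, 1970 → Oct 2, 1970: 30 days (September has 30).
Oct 2, 1970 → Nov 2, 1970: 31 days (October has 31).
Nov 2, 1970 → Dec 2, 1970: 30 days (November has 30).
Dec 2, 1970 → Dec 20, 1970: 18 days.
Total: 2088 days.

2088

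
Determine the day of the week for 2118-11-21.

Monday

Doomsday rule: the anchor day for the 2100s is Sunday. For year 18: 18÷12 = 1 r 6, and 6÷4 = 1, so 1+6+1 = 8.
Sunday + 8 ≡ Monday — that's 2118's doomsday.
In November the doomsday date is Nov 7.
Nov 21 is 14 days after Nov 7; 14 mod 7 = 0, so Monday + 0 = Monday.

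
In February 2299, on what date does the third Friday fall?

February 1, 2299 is a Wednesday.
The first Friday is therefore February 3 (2 days later).
The third Friday is 3 + 2×7 = February 17.

February 17, 2299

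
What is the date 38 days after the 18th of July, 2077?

August 25, 2077

Jul has 31 days: +14 → Aug 1, 2077 (24 left).
+24 → Aug 25, 2077.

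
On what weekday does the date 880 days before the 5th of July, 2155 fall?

Monday

First find the weekday of Jul 5, 2155. Doomsday rule: the anchor day for the 2100s is Sunday. For year 55: 55÷12 = 4 r 7, and 7÷4 = 1, so 4+7+1 = 12.
Sunday + 12 ≡ Friday — that's 2155's doomsday.
In July the doomsday date is Jul 11.
Jul 5 is 6 days before Jul 11; 6 mod 7 = 6, so Friday − 6 = Saturday.
880 mod 7 = 5, so 880 days before a Saturday is Saturday − 5 = Monday.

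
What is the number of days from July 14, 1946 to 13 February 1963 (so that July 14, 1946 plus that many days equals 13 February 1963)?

6058

Jul 14, 1946 → Jul 14, 1947: 365 days.
Jul 14, 1947 → Jul 14, 1948: 366 days (Feb 29, 1948 is in that span).
Jul 14, 1948 → Jul 14, 1949: 365 days.
Jul 14, 1949 → Jul 14, 1950: 365 days.
Jul 14, 1950 → Jul 14, 1951: 365 days.
Jul 14, 1951 → Jul 14, 1952: 366 days (Feb 29, 1952 is in that span).
Jul 14, 1952 → Jul 14, 1953: 365 days.
Jul 14, 1953 → Jul 14, 1954: 365 days.
Jul 14, 1954 → Jul 14, 1955: 365 days.
Jul 14, 1955 → Jul 14, 1956: 366 days (Feb 29, 1956 is in that span).
Jul 14, 1956 → Jul 14, 1957: 365 days.
Jul 14, 1957 → Jul 14, 1958: 365 days.
Jul 14, 1958 → Jul 14, 1959: 365 days.
Jul 14, 1959 → Jul 14, 1960: 366 days (Feb 29, 1960 is in that span).
Jul 14, 1960 → Jul 14, 1961: 365 days.
Jul 14, 1961 → Jul 14, 1962: 365 days.
Jul 14, 1962 → Aug 14, 1962: 31 days (July has 31).
Aug 14, 1962 → Sep 14, 1962: 31 days (August has 31).
Sep 14, 1962 → Oct 14, 1962: 30 days (September has 30).
Oct 14, 1962 → Nov 14, 1962: 31 days (October has 31).
Nov 14, 1962 → Dec 14, 1962: 30 days (November has 30).
Dec 14, 1962 → Jan 14, 1963: 31 days (December has 31).
Jan 14, 1963 → Feb 13, 1963: 30 days.
Total: 6058 days.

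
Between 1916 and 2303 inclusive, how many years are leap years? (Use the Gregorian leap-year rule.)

94

Multiples of 4 in [1916,2303]: 97.
Of those, multiples of 100: 4 (not leap unless ÷400).
Multiples of 400: 1.
Leap years = 97 − 4 + 1 = 94.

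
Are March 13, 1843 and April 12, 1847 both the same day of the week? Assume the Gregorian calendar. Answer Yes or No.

From Mar 13, 1843 to Apr 12, 1847 is 1491 days.
1491 mod 7 = 0, so they are the same weekday.
(Mar 13, 1843 is a Monday; Apr 12, 1847 is a Monday.)

Yes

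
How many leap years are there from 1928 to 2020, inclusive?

Multiples of 4 in [1928,2020]: 24.
Of those, multiples of 100: 1 (not leap unless ÷400).
Multiples of 400: 1.
Leap years = 24 − 1 + 1 = 24.

24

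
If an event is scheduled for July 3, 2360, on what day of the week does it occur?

Sunday

Doomsday rule: the anchor day for the 2300s is Wednesday. For year 60: 60÷12 = 5 r 0, and 0÷4 = 0, so 5+0+0 = 5.
Wednesday + 5 ≡ Monday — that's 2360's doomsday.
In July the doomsday date is Jul 11.
Jul 3 is 8 days before Jul 11; 8 mod 7 = 1, so Monday − 1 = Sunday.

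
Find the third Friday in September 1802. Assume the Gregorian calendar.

September 1, 1802 is a Wednesday.
The first Friday is therefore September 3 (2 days later).
The third Friday is 3 + 2×7 = September 17.

September 17, 1802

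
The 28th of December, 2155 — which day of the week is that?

Doomsday rule: the anchor day for the 2100s is Sunday. For year 55: 55÷12 = 4 r 7, and 7÷4 = 1, so 4+7+1 = 12.
Sunday + 12 ≡ Friday — that's 2155's doomsday.
In December the doomsday date is Dec 12.
Dec 28 is 16 days after Dec 12; 16 mod 7 = 2, so Friday + 2 = Sunday.

Sunday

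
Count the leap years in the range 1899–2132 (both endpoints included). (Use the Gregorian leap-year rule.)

Multiples of 4 in [1899,2132]: 59.
Of those, multiples of 100: 3 (not leap unless ÷400).
Multiples of 400: 1.
Leap years = 59 − 3 + 1 = 57.

57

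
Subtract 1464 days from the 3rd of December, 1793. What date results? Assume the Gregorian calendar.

−365 (one year) → Dec 3, 1792 (1099 left).
−366 (one year; includes Feb 29, 1792) → Dec 3, 1791 (733 left).
−365 (one year) → Dec 3, 1790 (368 left).
−3 → Nov 30, 1790 (end of Nov, 30 days; 365 left).
−30 → Oct 31, 1790 (end of Oct, 31 days; 335 left).
−31 → Sep 30, 1790 (end of Sep, 30 days; 304 left).
−30 → Aug 31, 1790 (end of Aug, 31 days; 274 left).
−31 → Jul 31, 1790 (end of Jul, 31 days; 243 left).
−31 → Jun 30, 1790 (end of Jun, 30 days; 212 left).
−30 → May 31, 1790 (end of May, 31 days; 182 left).
−31 → Apr 30, 1790 (end of Apr, 30 days; 151 left).
−30 → Mar 31, 1790 (end of Mar, 31 days; 121 left).
−31 → Feb 28, 1790 (end of Feb, 28 days; 90 left).
−28 → Jan 31, 1790 (end of Jan, 31 days; 62 left).
−31 → Dec 31, 1789 (end of Dec, 31 days; 31 left).
−31 → Nov 30, 1789 (end of Nov, 30 days; 0 left).

November 30, 1789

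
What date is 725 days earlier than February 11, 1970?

−365 (one year) → Feb 11, 1969 (360 left).
−11 → Jan 31, 1969 (end of Jan, 31 days; 349 left).
−31 → Dec 31, 1968 (end of Dec, 31 days; 318 left).
−31 → Nov 30, 1968 (end of Nov, 30 days; 287 left).
−30 → Oct 31, 1968 (end of Oct, 31 days; 257 left).
−31 → Sep 30, 1968 (end of Sep, 30 days; 226 left).
−30 → Aug 31, 1968 (end of Aug, 31 days; 196 left).
−31 → Jul 31, 1968 (end of Jul, 31 days; 165 left).
−31 → Jun 30, 1968 (end of Jun, 30 days; 134 left).
−30 → May 31, 1968 (end of May, 31 days; 104 left).
−31 → Apr 30, 1968 (end of Apr, 30 days; 73 left).
−30 → Mar 31, 1968 (end of Mar, 31 days; 43 left).
−31 → Feb 29, 1968 (end of Feb, 29 days; 12 left).
−12 → Feb 17, 1968.

February 17, 1968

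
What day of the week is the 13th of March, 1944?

Doomsday rule: the anchor day for the 1900s is Wednesday. For year 44: 44÷12 = 3 r 8, and 8÷4 = 2, so 3+8+2 = 13.
Wednesday + 13 ≡ Tuesday — that's 1944's doomsday.
In March the doomsday date is Mar 14.
Mar 13 is 1 day before Mar 14; 1 mod 7 = 1, so Tuesday − 1 = Monday.

Monday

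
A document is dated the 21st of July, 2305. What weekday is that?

Friday

Doomsday rule: the anchor day for the 2300s is Wednesday. For year 05: 5÷12 = 0 r 5, and 5÷4 = 1, so 0+5+1 = 6.
Wednesday + 6 ≡ Tuesday — that's 2305's doomsday.
In July the doomsday date is Jul 11.
Jul 21 is 10 days after Jul 11; 10 mod 7 = 3, so Tuesday + 3 = Friday.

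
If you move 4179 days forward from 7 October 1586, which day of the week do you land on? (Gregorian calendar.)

Tuesday

Oct 7, 1586 is a Tuesday.
4179 mod 7 = 0, so 4179 days after a Tuesday is Tuesday + 0 = Tuesday.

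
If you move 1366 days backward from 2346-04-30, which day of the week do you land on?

Apr 30, 2346 is a Tuesday.
1366 mod 7 = 1, so 1366 days before a Tuesday is Tuesday − 1 = Monday.

Monday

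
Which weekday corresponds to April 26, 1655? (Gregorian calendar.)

Monday

Doomsday rule: the anchor day for the 1600s is Tuesday. For year 55: 55÷12 = 4 r 7, and 7÷4 = 1, so 4+7+1 = 12.
Tuesday + 12 ≡ Sunday — that's 1655's doomsday.
In April the doomsday date is Apr 4.
Apr 26 is 22 days after Apr 4; 22 mod 7 = 1, so Sunday + 1 = Monday.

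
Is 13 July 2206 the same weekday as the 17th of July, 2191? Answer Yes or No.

Yes

From Jul 17, 2191 to Jul 13, 2206 is 5474 days.
5474 mod 7 = 0, so they are the same weekday.
(Jul 17, 2191 is a Sunday; Jul 13, 2206 is a Sunday.)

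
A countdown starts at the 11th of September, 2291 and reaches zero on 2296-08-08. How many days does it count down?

Sep 11, 2291 → Sep 11, 2292: 366 days (Feb 29, 2292 is in that span).
Sep 11, 2292 → Sep 11, 2293: 365 days.
Sep 11, 2293 → Sep 11, 2294: 365 days.
Sep 11, 2294 → Sep 11, 2295: 365 days.
Sep 11, 2295 → Oct 11, 2295: 30 days (September has 30).
Oct 11, 2295 → Nov 11, 2295: 31 days (October has 31).
Nov 11, 2295 → Dec 11, 2295: 30 days (November has 30).
Dec 11, 2295 → Jan 11, 2296: 31 days (December has 31).
Jan 11, 2296 → Feb 11, 2296: 31 days (January has 31).
Feb 11, 2296 → Mar 11, 2296: 29 days (February has 29).
Mar 11, 2296 → Apr 11, 2296: 31 days (March has 31).
Apr 11, 2296 → May 11, 2296: 30 days (April has 30).
May 11, 2296 → Jun 11, 2296: 31 days (May has 31).
Jun 11, 2296 → Jul 11, 2296: 30 days (June has 30).
Jul 11, 2296 → Aug 8, 2296: 28 days.
Total: 1793 days.

1793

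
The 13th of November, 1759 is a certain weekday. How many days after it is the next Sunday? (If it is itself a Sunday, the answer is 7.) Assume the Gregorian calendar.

Nov 13, 1759 is a Tuesday.
From Tuesday to the next Sunday is 5 days.

5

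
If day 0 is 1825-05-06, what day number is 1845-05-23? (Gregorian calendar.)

7322

May 6, 1825 → May 6, 1826: 365 days.
May 6, 1826 → May 6, 1827: 365 days.
May 6, 1827 → May 6, 1828: 366 days (Feb 29, 1828 is in that span).
May 6, 1828 → May 6, 1829: 365 days.
May 6, 1829 → May 6, 1830: 365 days.
May 6, 1830 → May 6, 1831: 365 days.
May 6, 1831 → May 6, 1832: 366 days (Feb 29, 1832 is in that span).
May 6, 1832 → May 6, 1833: 365 days.
May 6, 1833 → May 6, 1834: 365 days.
May 6, 1834 → May 6, 1835: 365 days.
May 6, 1835 → May 6, 1836: 366 days (Feb 29, 1836 is in that span).
May 6, 1836 → May 6, 1837: 365 days.
May 6, 1837 → May 6, 1838: 365 days.
May 6, 1838 → May 6, 1839: 365 days.
May 6, 1839 → May 6, 1840: 366 days (Feb 29, 1840 is in that span).
May 6, 1840 → May 6, 1841: 365 days.
May 6, 1841 → May 6, 1842: 365 days.
May 6, 1842 → May 6, 1843: 365 days.
May 6, 1843 → May 6, 1844: 366 days (Feb 29, 1844 is in that span).
May 6, 1844 → Jun 6, 1844: 31 days (May has 31).
Jun 6, 1844 → Jul 6, 1844: 30 days (June has 30).
Jul 6, 1844 → Aug 6, 1844: 31 days (July has 31).
Aug 6, 1844 → Sep 6, 1844: 31 days (August has 31).
Sep 6, 1844 → Oct 6, 1844: 30 days (September has 30).
Oct 6, 1844 → Nov 6, 1844: 31 days (October has 31).
Nov 6, 1844 → Dec 6, 1844: 30 days (November has 30).
Dec 6, 1844 → Jan 6, 1845: 31 days (December has 31).
Jan 6, 1845 → Feb 6, 1845: 31 days (January has 31).
Feb 6, 1845 → Mar 6, 1845: 28 days (February has 28).
Mar 6, 1845 → Apr 6, 1845: 31 days (March has 31).
Apr 6, 1845 → May 6, 1845: 30 days (April has 30).
May 6, 1845 → May 23, 1845: 17 days.
Total: 7322 days.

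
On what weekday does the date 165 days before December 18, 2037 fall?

Monday

First find the weekday of Dec 18, 2037. Doomsday rule: the anchor day for the 2000s is Tuesday. For year 37: 37÷12 = 3 r 1, and 1÷4 = 0, so 3+1+0 = 4.
Tuesday + 4 ≡ Saturday — that's 2037's doomsday.
In December the doomsday date is Dec 12.
Dec 18 is 6 days after Dec 12; 6 mod 7 = 6, so Saturday + 6 = Friday.
165 mod 7 = 4, so 165 days before a Friday is Friday − 4 = Monday.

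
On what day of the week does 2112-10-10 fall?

Monday

Doomsday rule: the anchor day for the 2100s is Sunday. For year 12: 12÷12 = 1 r 0, and 0÷4 = 0, so 1+0+0 = 1.
Sunday + 1 ≡ Monday — that's 2112's doomsday.
In October the doomsday date is Oct 10.
Oct 10 is the doomsday itself: Monday.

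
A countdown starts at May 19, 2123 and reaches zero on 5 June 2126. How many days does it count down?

May 19, 2123 → May 19, 2124: 366 days (Feb 29, 2124 is in that span).
May 19, 2124 → May 19, 2125: 365 days.
May 19, 2125 → Jun 19, 2125: 31 days (May has 31).
Jun 19, 2125 → Jul 19, 2125: 30 days (June has 30).
Jul 19, 2125 → Aug 19, 2125: 31 days (July has 31).
Aug 19, 2125 → Sep 19, 2125: 31 days (August has 31).
Sep 19, 2125 → Oct 19, 2125: 30 days (September has 30).
Oct 19, 2125 → Nov 19, 2125: 31 days (October has 31).
Nov 19, 2125 → Dec 19, 2125: 30 days (November has 30).
Dec 19, 2125 → Jan 19, 2126: 31 days (December has 31).
Jan 19, 2126 → Feb 19, 2126: 31 days (January has 31).
Feb 19, 2126 → Mar 19, 2126: 28 days (February has 28).
Mar 19, 2126 → Apr 19, 2126: 31 days (March has 31).
Apr 19, 2126 → May 19, 2126: 30 days (April has 30).
May 19, 2126 → Jun 5, 2126: 17 days.
Total: 1113 days.

1113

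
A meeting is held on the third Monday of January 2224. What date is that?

January 19, 2224

January 1, 2224 is a Thursday.
The first Monday is therefore January 5 (4 days later).
The third Monday is 5 + 2×7 = January 19.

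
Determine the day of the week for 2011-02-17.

Thursday

January 1, 2011 is a Saturday.
Jan 1, 2011 → Feb 1, 2011: 31 days (January has 31).
Feb 1, 2011 → Feb 17, 2011: 16 days.
Total: 47 days.
47 mod 7 = 5, so Saturday + 5 = Thursday.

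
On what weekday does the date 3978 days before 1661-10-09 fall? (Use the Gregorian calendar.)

First find the weekday of Oct 9, 1661. Doomsday rule: the anchor day for the 1600s is Tuesday. For year 61: 61÷12 = 5 r 1, and 1÷4 = 0, so 5+1+0 = 6.
Tuesday + 6 ≡ Monday — that's 1661's doomsday.
In October the doomsday date is Oct 10.
Oct 9 is 1 day before Oct 10; 1 mod 7 = 1, so Monday − 1 = Sunday.
3978 mod 7 = 2, so 3978 days before a Sunday is Sunday − 2 = Friday.

Friday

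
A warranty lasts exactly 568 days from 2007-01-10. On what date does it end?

+365 (one year) → Jan 10, 2008 (203 left).
Jan has 31 days: +22 → Feb 1, 2008 (181 left).
Feb has 29 days: +29 → Mar 1, 2008 (152 left).
Mar has 31 days: +31 → Apr 1, 2008 (121 left).
Apr has 30 days: +30 → May 1, 2008 (91 left).
May has 31 days: +31 → Jun 1, 2008 (60 left).
Jun has 30 days: +30 → Jul 1, 2008 (30 left).
+30 → Jul 31, 2008.

July 31, 2008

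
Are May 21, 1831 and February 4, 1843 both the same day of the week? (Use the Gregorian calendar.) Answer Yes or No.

From May 21, 1831 to Feb 4, 1843 is 4277 days.
4277 mod 7 = 0, so they are the same weekday.
(May 21, 1831 is a Saturday; Feb 4, 1843 is a Saturday.)

Yes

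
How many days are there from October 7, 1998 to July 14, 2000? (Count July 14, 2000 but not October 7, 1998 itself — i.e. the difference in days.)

646

Oct 7, 1998 → Oct 7, 1999: 365 days.
Oct 7, 1999 → Nov 7, 1999: 31 days (October has 31).
Nov 7, 1999 → Dec 7, 1999: 30 days (November has 30).
Dec 7, 1999 → Jan 7, 2000: 31 days (December has 31).
Jan 7, 2000 → Feb 7, 2000: 31 days (January has 31).
Feb 7, 2000 → Mar 7, 2000: 29 days (February has 29).
Mar 7, 2000 → Apr 7, 2000: 31 days (March has 31).
Apr 7, 2000 → May 7, 2000: 30 days (April has 30).
May 7, 2000 → Jun 7, 2000: 31 days (May has 31).
Jun 7, 2000 → Jul 7, 2000: 30 days (June has 30).
Jul 7, 2000 → Jul 14, 2000: 7 days.
Total: 646 days.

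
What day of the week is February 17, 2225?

Doomsday rule: the anchor day for the 2200s is Friday. For year 25: 25÷12 = 2 r 1, and 1÷4 = 0, so 2+1+0 = 3.
Friday + 3 ≡ Monday — that's 2225's doomsday.
In February the doomsday date is Feb 28 (2225 is not a leap year).
Feb 17 is 11 days before Feb 28; 11 mod 7 = 4, so Monday − 4 = Thursday.

Thursday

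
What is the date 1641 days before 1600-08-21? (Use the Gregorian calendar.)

−366 (one year; includes Feb 29, 1600) → Aug 21, 1599 (1275 left).
−365 (one year) → Aug 21, 1598 (910 left).
−365 (one year) → Aug 21, 1597 (545 left).
−365 (one year) → Aug 21, 1596 (180 left).
−21 → Jul 31, 1596 (end of Jul, 31 days; 159 left).
−31 → Jun 30, 1596 (end of Jun, 30 days; 128 left).
−30 → May 31, 1596 (end of May, 31 days; 98 left).
−31 → Apr 30, 1596 (end of Apr, 30 days; 67 left).
−30 → Mar 31, 1596 (end of Mar, 31 days; 37 left).
−31 → Feb 29, 1596 (end of Feb, 29 days; 6 left).
−6 → Feb 23, 1596.

February 23, 1596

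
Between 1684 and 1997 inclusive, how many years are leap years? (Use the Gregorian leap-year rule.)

Multiples of 4 in [1684,1997]: 79.
Of those, multiples of 100: 3 (not leap unless ÷400).
Multiples of 400: 0.
Leap years = 79 − 3 + 0 = 76.

76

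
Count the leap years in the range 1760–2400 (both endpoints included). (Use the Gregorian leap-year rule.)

156

Multiples of 4 in [1760,2400]: 161.
Of those, multiples of 100: 7 (not leap unless ÷400).
Multiples of 400: 2.
Leap years = 161 − 7 + 2 = 156.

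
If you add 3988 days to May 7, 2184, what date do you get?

+365 (one year) → May 7, 2185 (3623 left).
+365 (one year) → May 7, 2186 (3258 left).
+365 (one year) → May 7, 2187 (2893 left).
+366 (one year; includes Feb 29, 2188) → May 7, 2188 (2527 left).
+365 (one year) → May 7, 2189 (2162 left).
+365 (one year) → May 7, 2190 (1797 left).
+365 (one year) → May 7, 2191 (1432 left).
+366 (one year; includes Feb 29, 2192) → May 7, 2192 (1066 left).
+365 (one year) → May 7, 2193 (701 left).
+365 (one year) → May 7, 2194 (336 left).
May has 31 days: +25 → Jun 1, 2194 (311 left).
Jun has 30 days: +30 → Jul 1, 2194 (281 left).
Jul has 31 days: +31 → Aug 1, 2194 (250 left).
Aug has 31 days: +31 → Sep 1, 2194 (219 left).
Sep has 30 days: +30 → Oct 1, 2194 (189 left).
Oct has 31 days: +31 → Nov 1, 2194 (158 left).
Nov has 30 days: +30 → Dec 1, 2194 (128 left).
Dec has 31 days: +31 → Jan 1, 2195 (97 left).
Jan has 31 days: +31 → Feb 1, 2195 (66 left).
Feb has 28 days: +28 → Mar 1, 2195 (38 left).
Mar has 31 days: +31 → Apr 1, 2195 (7 left).
+7 → Apr 8, 2195.

April 8, 2195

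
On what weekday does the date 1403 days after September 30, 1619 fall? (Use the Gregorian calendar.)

First find the weekday of Sep 30, 1619. Doomsday rule: the anchor day for the 1600s is Tuesday. For year 19: 19÷12 = 1 r 7, and 7÷4 = 1, so 1+7+1 = 9.
Tuesday + 9 ≡ Thursday — that's 1619's doomsday.
In September the doomsday date is Sep 5.
Sep 30 is 25 days after Sep 5; 25 mod 7 = 4, so Thursday + 4 = Monday.
1403 mod 7 = 3, so 1403 days after a Monday is Monday + 3 = Thursday.

Thursday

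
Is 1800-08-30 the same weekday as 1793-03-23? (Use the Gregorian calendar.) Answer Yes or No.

Yes

From Mar 23, 1793 to Aug 30, 1800 is 2716 days.
2716 mod 7 = 0, so they are the same weekday.
(Mar 23, 1793 is a Saturday; Aug 30, 1800 is a Saturday.)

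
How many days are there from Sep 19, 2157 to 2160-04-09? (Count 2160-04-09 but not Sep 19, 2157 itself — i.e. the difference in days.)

Sep 19, 2157 → Sep 19, 2158: 365 days.
Sep 19, 2158 → Sep 19, 2159: 365 days.
Sep 19, 2159 → Oct 19, 2159: 30 days (September has 30).
Oct 19, 2159 → Nov 19, 2159: 31 days (October has 31).
Nov 19, 2159 → Dec 19, 2159: 30 days (November has 30).
Dec 19, 2159 → Jan 19, 2160: 31 days (December has 31).
Jan 19, 2160 → Feb 19, 2160: 31 days (January has 31).
Feb 19, 2160 → Mar 19, 2160: 29 days (February has 29).
Mar 19, 2160 → Apr 9, 2160: 21 days.
Total: 933 days.

933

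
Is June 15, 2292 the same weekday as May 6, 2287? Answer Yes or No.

No

From May 6, 2287 to Jun 15, 2292 is 1867 days.
1867 mod 7 = 5, so they are different weekdays.
(May 6, 2287 is a Friday; Jun 15, 2292 is a Wednesday.)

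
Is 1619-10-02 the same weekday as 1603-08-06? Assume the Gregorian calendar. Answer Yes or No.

From Aug 6, 1603 to Oct 2, 1619 is 5901 days.
5901 mod 7 = 0, so they are the same weekday.
(Aug 6, 1603 is a Wednesday; Oct 2, 1619 is a Wednesday.)

Yes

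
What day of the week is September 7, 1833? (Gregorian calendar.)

Doomsday rule: the anchor day for the 1800s is Friday. For year 33: 33÷12 = 2 r 9, and 9÷4 = 2, so 2+9+2 = 13.
Friday + 13 ≡ Thursday — that's 1833's doomsday.
In September the doomsday date is Sep 5.
Sep 7 is 2 days after Sep 5; 2 mod 7 = 2, so Thursday + 2 = Saturday.

Saturday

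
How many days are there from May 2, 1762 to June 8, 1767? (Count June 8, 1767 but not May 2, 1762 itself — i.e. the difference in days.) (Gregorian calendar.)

May 2, 1762 → May 2, 1763: 365 days.
May 2, 1763 → May 2, 1764: 366 days (Feb 29, 1764 is in that span).
May 2, 1764 → May 2, 1765: 365 days.
May 2, 1765 → May 2, 1766: 365 days.
May 2, 1766 → May 2, 1767: 365 days.
May 2, 1767 → Jun 2, 1767: 31 days (May has 31).
Jun 2, 1767 → Jun 8, 1767: 6 days.
Total: 1863 days.

1863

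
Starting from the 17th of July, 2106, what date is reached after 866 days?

+365 (one year) → Jul 17, 2107 (501 left).
+366 (one year; includes Feb 29, 2108) → Jul 17, 2108 (135 left).
Jul has 31 days: +15 → Aug 1, 2108 (120 left).
Aug has 31 days: +31 → Sep 1, 2108 (89 left).
Sep has 30 days: +30 → Oct 1, 2108 (59 left).
Oct has 31 days: +31 → Nov 1, 2108 (28 left).
+28 → Nov 29, 2108.

November 29, 2108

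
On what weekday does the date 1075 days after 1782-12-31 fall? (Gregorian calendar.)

Saturday

Dec 31, 1782 is a Tuesday.
1075 mod 7 = 4, so 1075 days after a Tuesday is Tuesday + 4 = Saturday.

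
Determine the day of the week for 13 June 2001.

Wednesday

January 1, 2001 is a Monday.
Jan 1, 2001 → Feb 1, 2001: 31 days (January has 31).
Feb 1, 2001 → Mar 1, 2001: 28 days (February has 28).
Mar 1, 2001 → Apr 1, 2001: 31 days (March has 31).
Apr 1, 2001 → May 1, 2001: 30 days (April has 30).
May 1, 2001 → Jun 1, 2001: 31 days (May has 31).
Jun 1, 2001 → Jun 13, 2001: 12 days.
Total: 163 days.
163 mod 7 = 2, so Monday + 2 = Wednesday.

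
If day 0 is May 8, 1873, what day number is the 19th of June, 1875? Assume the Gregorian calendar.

772

May 8, 1873 → May 8, 1874: 365 days.
May 8, 1874 → May 8, 1875: 365 days.
May 8, 1875 → Jun 8, 1875: 31 days (May has 31).
Jun 8, 1875 → Jun 19, 1875: 11 days.
Total: 772 days.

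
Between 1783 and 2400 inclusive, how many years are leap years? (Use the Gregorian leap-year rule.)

150

Multiples of 4 in [1783,2400]: 155.
Of those, multiples of 100: 7 (not leap unless ÷400).
Multiples of 400: 2.
Leap years = 155 − 7 + 2 = 150.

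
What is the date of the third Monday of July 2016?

July 1, 2016 is a Friday.
The first Monday is therefore July 4 (3 days later).
The third Monday is 4 + 2×7 = July 18.

July 18, 2016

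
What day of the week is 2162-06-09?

January 1, 2162 is a Friday.
Jan 1, 2162 → Feb 1, 2162: 31 days (January has 31).
Feb 1, 2162 → Mar 1, 2162: 28 days (February has 28).
Mar 1, 2162 → Apr 1, 2162: 31 days (March has 31).
Apr 1, 2162 → May 1, 2162: 30 days (April has 30).
May 1, 2162 → Jun 1, 2162: 31 days (May has 31).
Jun 1, 2162 → Jun 9, 2162: 8 days.
Total: 159 days.
159 mod 7 = 5, so Friday + 5 = Wednesday.

Wednesday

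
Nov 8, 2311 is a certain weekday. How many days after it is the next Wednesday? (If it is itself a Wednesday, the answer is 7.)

7

Nov 8, 2311 is a Wednesday.
From Wednesday to the next Wednesday is 7 days.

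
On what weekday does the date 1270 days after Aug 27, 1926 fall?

Monday

First find the weekday of Aug 27, 1926. Doomsday rule: the anchor day for the 1900s is Wednesday. For year 26: 26÷12 = 2 r 2, and 2÷4 = 0, so 2+2+0 = 4.
Wednesday + 4 ≡ Sunday — that's 1926's doomsday.
In August the doomsday date is Aug 8.
Aug 27 is 19 days after Aug 8; 19 mod 7 = 5, so Sunday + 5 = Friday.
1270 mod 7 = 3, so 1270 days after a Friday is Friday + 3 = Monday.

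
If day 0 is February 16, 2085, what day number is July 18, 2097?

Feb 16, 2085 → Feb 16, 2086: 365 days.
Feb 16, 2086 → Feb 16, 2087: 365 days.
Feb 16, 2087 → Feb 16, 2088: 365 days.
Feb 16, 2088 → Feb 16, 2089: 366 days (Feb 29, 2088 is in that span).
Feb 16, 2089 → Feb 16, 2090: 365 days.
Feb 16, 2090 → Feb 16, 2091: 365 days.
Feb 16, 2091 → Feb 16, 2092: 365 days.
Feb 16, 2092 → Feb 16, 2093: 366 days (Feb 29, 2092 is in that span).
Feb 16, 2093 → Feb 16, 2094: 365 days.
Feb 16, 2094 → Feb 16, 2095: 365 days.
Feb 16, 2095 → Feb 16, 2096: 365 days.
Feb 16, 2096 → Feb 16, 2097: 366 days (Feb 29, 2096 is in that span).
Feb 16, 2097 → Mar 16, 2097: 28 days (February has 28).
Mar 16, 2097 → Apr 16, 2097: 31 days (March has 31).
Apr 16, 2097 → May 16, 2097: 30 days (April has 30).
May 16, 2097 → Jun 16, 2097: 31 days (May has 31).
Jun 16, 2097 → Jul 16, 2097: 30 days (June has 30).
Jul 16, 2097 → Jul 18, 2097: 2 days.
Total: 4535 days.

4535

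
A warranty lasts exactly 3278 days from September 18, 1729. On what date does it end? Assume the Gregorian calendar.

+365 (one year) → Sep 18, 1730 (2913 left).
+365 (one year) → Sep 18, 1731 (2548 left).
+366 (one year; includes Feb 29, 1732) → Sep 18, 1732 (2182 left).
+365 (one year) → Sep 18, 1733 (1817 left).
+365 (one year) → Sep 18, 1734 (1452 left).
+365 (one year) → Sep 18, 1735 (1087 left).
+366 (one year; includes Feb 29, 1736) → Sep 18, 1736 (721 left).
+365 (one year) → Sep 18, 1737 (356 left).
Sep has 30 days: +13 → Oct 1, 1737 (343 left).
Oct has 31 days: +31 → Nov 1, 1737 (312 left).
Nov has 30 days: +30 → Dec 1, 1737 (282 left).
Dec has 31 days: +31 → Jan 1, 1738 (251 left).
Jan has 31 days: +31 → Feb 1, 1738 (220 left).
Feb has 28 days: +28 → Mar 1, 1738 (192 left).
Mar has 31 days: +31 → Apr 1, 1738 (161 left).
Apr has 30 days: +30 → May 1, 1738 (131 left).
May has 31 days: +31 → Jun 1, 1738 (100 left).
Jun has 30 days: +30 → Jul 1, 1738 (70 left).
Jul has 31 days: +31 → Aug 1, 1738 (39 left).
Aug has 31 days: +31 → Sep 1, 1738 (8 left).
+8 → Sep 9, 1738.

September 9, 1738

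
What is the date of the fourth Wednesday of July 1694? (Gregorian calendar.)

July 28, 1694

July 1, 1694 is a Thursday.
The first Wednesday is therefore July 7 (6 days later).
The fourth Wednesday is 7 + 3×7 = July 28.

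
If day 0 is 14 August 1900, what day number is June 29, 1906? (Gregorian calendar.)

Aug 14, 1900 → Aug 14, 1901: 365 days.
Aug 14, 1901 → Aug 14, 1902: 365 days.
Aug 14, 1902 → Aug 14, 1903: 365 days.
Aug 14, 1903 → Aug 14, 1904: 366 days (Feb 29, 1904 is in that span).
Aug 14, 1904 → Aug 14, 1905: 365 days.
Aug 14, 1905 → Sep 14, 1905: 31 days (August has 31).
Sep 14, 1905 → Oct 14, 1905: 30 days (September has 30).
Oct 14, 1905 → Nov 14, 1905: 31 days (October has 31).
Nov 14, 1905 → Dec 14, 1905: 30 days (November has 30).
Dec 14, 1905 → Jan 14, 1906: 31 days (December has 31).
Jan 14, 1906 → Feb 14, 1906: 31 days (January has 31).
Feb 14, 1906 → Mar 14, 1906: 28 days (February has 28).
Mar 14, 1906 → Apr 14, 1906: 31 days (March has 31).
Apr 14, 1906 → May 14, 1906: 30 days (April has 30).
May 14, 1906 → Jun 14, 1906: 31 days (May has 31).
Jun 14, 1906 → Jun 29, 1906: 15 days.
Total: 2145 days.

2145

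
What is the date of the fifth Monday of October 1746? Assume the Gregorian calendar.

October 1, 1746 is a Saturday.
The first Monday is therefore October 3 (2 days later).
The fifth Monday is 3 + 4×7 = October 31.

October 31, 1746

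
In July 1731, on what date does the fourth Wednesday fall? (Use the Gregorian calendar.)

July 1, 1731 is a Sunday.
The first Wednesday is therefore July 4 (3 days later).
The fourth Wednesday is 4 + 3×7 = July 25.

July 25, 1731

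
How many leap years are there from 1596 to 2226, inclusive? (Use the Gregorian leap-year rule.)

153

Multiples of 4 in [1596,2226]: 158.
Of those, multiples of 100: 7 (not leap unless ÷400).
Multiples of 400: 2.
Leap years = 158 − 7 + 2 = 153.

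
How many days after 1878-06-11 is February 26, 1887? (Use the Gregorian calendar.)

Jun 11, 1878 → Jun 11, 1879: 365 days.
Jun 11, 1879 → Jun 11, 1880: 366 days (Feb 29, 1880 is in that span).
Jun 11, 1880 → Jun 11, 1881: 365 days.
Jun 11, 1881 → Jun 11, 1882: 365 days.
Jun 11, 1882 → Jun 11, 1883: 365 days.
Jun 11, 1883 → Jun 11, 1884: 366 days (Feb 29, 1884 is in that span).
Jun 11, 1884 → Jun 11, 1885: 365 days.
Jun 11, 1885 → Jun 11, 1886: 365 days.
Jun 11, 1886 → Jul 11, 1886: 30 days (June has 30).
Jul 11, 1886 → Aug 11, 1886: 31 days (July has 31).
Aug 11, 1886 → Sep 11, 1886: 31 days (August has 31).
Sep 11, 1886 → Oct 11, 1886: 30 days (September has 30).
Oct 11, 1886 → Nov 11, 1886: 31 days (October has 31).
Nov 11, 1886 → Dec 11, 1886: 30 days (November has 30).
Dec 11, 1886 → Jan 11, 1887: 31 days (December has 31).
Jan 11, 1887 → Feb 11, 1887: 31 days (January has 31).
Feb 11, 1887 → Feb 26, 1887: 15 days.
Total: 3182 days.

3182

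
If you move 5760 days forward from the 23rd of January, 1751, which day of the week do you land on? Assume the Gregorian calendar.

Friday

Jan 23, 1751 is a Saturday.
5760 mod 7 = 6, so 5760 days after a Saturday is Saturday + 6 = Friday.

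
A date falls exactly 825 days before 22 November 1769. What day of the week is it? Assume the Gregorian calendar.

First find the weekday of Nov 22, 1769. Doomsday rule: the anchor day for the 1700s is Sunday. For year 69: 69÷12 = 5 r 9, and 9÷4 = 2, so 5+9+2 = 16.
Sunday + 16 ≡ Tuesday — that's 1769's doomsday.
In November the doomsday date is Nov 7.
Nov 22 is 15 days after Nov 7; 15 mod 7 = 1, so Tuesday + 1 = Wednesday.
825 mod 7 = 6, so 825 days before a Wednesday is Wednesday − 6 = Thursday.

Thursday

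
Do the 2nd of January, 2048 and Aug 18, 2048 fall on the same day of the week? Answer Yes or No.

From Jan 2, 2048 to Aug 18, 2048 is 229 days.
229 mod 7 = 5, so they are different weekdays.
(Jan 2, 2048 is a Thursday; Aug 18, 2048 is a Tuesday.)

No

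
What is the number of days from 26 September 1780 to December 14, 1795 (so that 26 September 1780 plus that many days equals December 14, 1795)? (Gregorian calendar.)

Sep 26, 1780 → Sep 26, 1781: 365 days.
Sep 26, 1781 → Sep 26, 1782: 365 days.
Sep 26, 1782 → Sep 26, 1783: 365 days.
Sep 26, 1783 → Sep 26, 1784: 366 days (Feb 29, 1784 is in that span).
Sep 26, 1784 → Sep 26, 1785: 365 days.
Sep 26, 1785 → Sep 26, 1786: 365 days.
Sep 26, 1786 → Sep 26, 1787: 365 days.
Sep 26, 1787 → Sep 26, 1788: 366 days (Feb 29, 1788 is in that span).
Sep 26, 1788 → Sep 26, 1789: 365 days.
Sep 26, 1789 → Sep 26, 1790: 365 days.
Sep 26, 1790 → Sep 26, 1791: 365 days.
Sep 26, 1791 → Sep 26, 1792: 366 days (Feb 29, 1792 is in that span).
Sep 26, 1792 → Sep 26, 1793: 365 days.
Sep 26, 1793 → Sep 26, 1794: 365 days.
Sep 26, 1794 → Sep 26, 1795: 365 days.
Sep 26, 1795 → Oct 26, 1795: 30 days (September has 30).
Oct 26, 1795 → Nov 26, 1795: 31 days (October has 31).
Nov 26, 1795 → Dec 14, 1795: 18 days.
Total: 5557 days.

5557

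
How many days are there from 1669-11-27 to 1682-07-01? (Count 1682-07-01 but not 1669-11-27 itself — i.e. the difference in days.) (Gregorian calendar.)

4599

Nov 27, 1669 → Nov 27, 1670: 365 days.
Nov 27, 1670 → Nov 27, 1671: 365 days.
Nov 27, 1671 → Nov 27, 1672: 366 days (Feb 29, 1672 is in that span).
Nov 27, 1672 → Nov 27, 1673: 365 days.
Nov 27, 1673 → Nov 27, 1674: 365 days.
Nov 27, 1674 → Nov 27, 1675: 365 days.
Nov 27, 1675 → Nov 27, 1676: 366 days (Feb 29, 1676 is in that span).
Nov 27, 1676 → Nov 27, 1677: 365 days.
Nov 27, 1677 → Nov 27, 1678: 365 days.
Nov 27, 1678 → Nov 27, 1679: 365 days.
Nov 27, 1679 → Nov 27, 1680: 366 days (Feb 29, 1680 is in that span).
Nov 27, 1680 → Nov 27, 1681: 365 days.
Nov 27, 1681 → Dec 27, 1681: 30 days (November has 30).
Dec 27, 1681 → Jan 27, 1682: 31 days (December has 31).
Jan 27, 1682 → Feb 27, 1682: 31 days (January has 31).
Feb 27, 1682 → Mar 27, 1682: 28 days (February has 28).
Mar 27, 1682 → Apr 27, 1682: 31 days (March has 31).
Apr 27, 1682 → May 27, 1682: 30 days (April has 30).
May 27, 1682 → Jun 27, 1682: 31 days (May has 31).
Jun 27, 1682 → Jul 1, 1682: 4 days.
Total: 4599 days.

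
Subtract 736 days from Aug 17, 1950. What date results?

−365 (one year) → Aug 17, 1949 (371 left).
−17 → Jul 31, 1949 (end of Jul, 31 days; 354 left).
−31 → Jun 30, 1949 (end of Jun, 30 days; 323 left).
−30 → May 31, 1949 (end of May, 31 days; 293 left).
−31 → Apr 30, 1949 (end of Apr, 30 days; 262 left).
−30 → Mar 31, 1949 (end of Mar, 31 days; 232 left).
−31 → Feb 28, 1949 (end of Feb, 28 days; 201 left).
−28 → Jan 31, 1949 (end of Jan, 31 days; 173 left).
−31 → Dec 31, 1948 (end of Dec, 31 days; 142 left).
−31 → Nov 30, 1948 (end of Nov, 30 days; 111 left).
−30 → Oct 31, 1948 (end of Oct, 31 days; 81 left).
−31 → Sep 30, 1948 (end of Sep, 30 days; 50 left).
−30 → Aug 31, 1948 (end of Aug, 31 days; 20 left).
−20 → Aug 11, 1948.

August 11, 1948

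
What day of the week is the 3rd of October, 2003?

January 1, 2003 is a Wednesday.
Jan 1, 2003 → Feb 1, 2003: 31 days (January has 31).
Feb 1, 2003 → Mar 1, 2003: 28 days (February has 28).
Mar 1, 2003 → Apr 1, 2003: 31 days (March has 31).
Apr 1, 2003 → May 1, 2003: 30 days (April has 30).
May 1, 2003 → Jun 1, 2003: 31 days (May has 31).
Jun 1, 2003 → Jul 1, 2003: 30 days (June has 30).
Jul 1, 2003 → Aug 1, 2003: 31 days (July has 31).
Aug 1, 2003 → Sep 1, 2003: 31 days (August has 31).
Sep 1, 2003 → Oct 1, 2003: 30 days (September has 30).
Oct 1, 2003 → Oct 3, 2003: 2 days.
Total: 275 days.
275 mod 7 = 2, so Wednesday + 2 = Friday.

Friday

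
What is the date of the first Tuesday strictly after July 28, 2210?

Jul 28, 2210 is a Saturday.
From Saturday to the next Tuesday is 3 days.
Jul 28, 2210 + 3 = Jul 31, 2210.

July 31, 2210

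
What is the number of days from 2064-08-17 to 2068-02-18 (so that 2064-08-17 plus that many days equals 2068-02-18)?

1280

Aug 17, 2064 → Aug 17, 2065: 365 days.
Aug 17, 2065 → Aug 17, 2066: 365 days.
Aug 17, 2066 → Aug 17, 2067: 365 days.
Aug 17, 2067 → Sep 17, 2067: 31 days (August has 31).
Sep 17, 2067 → Oct 17, 2067: 30 days (September has 30).
Oct 17, 2067 → Nov 17, 2067: 31 days (October has 31).
Nov 17, 2067 → Dec 17, 2067: 30 days (November has 30).
Dec 17, 2067 → Jan 17, 2068: 31 days (December has 31).
Jan 17, 2068 → Feb 17, 2068: 31 days (January has 31).
Feb 17, 2068 → Feb 18, 2068: 1 days.
Total: 1280 days.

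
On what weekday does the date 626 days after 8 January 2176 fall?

First find the weekday of Jan 8, 2176. Doomsday rule: the anchor day for the 2100s is Sunday. For year 76: 76÷12 = 6 r 4, and 4÷4 = 1, so 6+4+1 = 11.
Sunday + 11 ≡ Thursday — that's 2176's doomsday.
In January the doomsday date is Jan 4 (2176 is a leap year (divisible by 4)).
Jan 8 is 4 days after Jan 4; 4 mod 7 = 4, so Thursday + 4 = Monday.
626 mod 7 = 3, so 626 days after a Monday is Monday + 3 = Thursday.

Thursday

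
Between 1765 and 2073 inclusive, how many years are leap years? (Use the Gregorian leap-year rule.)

Multiples of 4 in [1765,2073]: 77.
Of those, multiples of 100: 3 (not leap unless ÷400).
Multiples of 400: 1.
Leap years = 77 − 3 + 1 = 75.

75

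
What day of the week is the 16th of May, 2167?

Saturday

Doomsday rule: the anchor day for the 2100s is Sunday. For year 67: 67÷12 = 5 r 7, and 7÷4 = 1, so 5+7+1 = 13.
Sunday + 13 ≡ Saturday — that's 2167's doomsday.
In May the doomsday date is May 9.
May 16 is 7 days after May 9; 7 mod 7 = 0, so Saturday + 0 = Saturday.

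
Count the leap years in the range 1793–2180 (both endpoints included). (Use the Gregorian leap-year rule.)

94

Multiples of 4 in [1793,2180]: 97.
Of those, multiples of 100: 4 (not leap unless ÷400).
Multiples of 400: 1.
Leap years = 97 − 4 + 1 = 94.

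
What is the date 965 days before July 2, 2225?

−365 (one year) → Jul 2, 2224 (600 left).
−366 (one year; includes Feb 29, 2224) → Jul 2, 2223 (234 left).
−2 → Jun 30, 2223 (end of Jun, 30 days; 232 left).
−30 → May 31, 2223 (end of May, 31 days; 202 left).
−31 → Apr 30, 2223 (end of Apr, 30 days; 171 left).
−30 → Mar 31, 2223 (end of Mar, 31 days; 141 left).
−31 → Feb 28, 2223 (end of Feb, 28 days; 110 left).
−28 → Jan 31, 2223 (end of Jan, 31 days; 82 left).
−31 → Dec 31, 2222 (end of Dec, 31 days; 51 left).
−31 → Nov 30, 2222 (end of Nov, 30 days; 20 left).
−20 → Nov 10, 2222.

November 10, 2222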